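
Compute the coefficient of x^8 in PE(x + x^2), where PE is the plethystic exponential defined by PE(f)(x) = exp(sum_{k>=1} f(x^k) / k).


With f(x) = x + x^2, the exponent is sum_{k>=1} (x^k + x^(2k)) / k = -ln(1 - x) - ln(1 - x^2). Exponentiating:
PE(x + x^2) = 1 / ((1 - x)(1 - x^2)).
This is the generating function for partitions of n into parts of size 1 or 2. The number of 2's can be any j in 0..4, and the rest are 1's, so
[x^8] = floor(8/2) + 1 = 5.

5


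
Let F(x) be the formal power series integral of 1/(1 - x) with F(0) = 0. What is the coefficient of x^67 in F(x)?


1/(1 - x) = sum_{k>=0} x^k. Integrating termwise and using F(0) = 0 gives
F(x) = sum_{k>=0} x^(k+1) / (k+1) = sum_{m>=1} x^m / m = -ln(1 - x).
So the coefficient of x^67 is 1/67 = 1/67.

1/67


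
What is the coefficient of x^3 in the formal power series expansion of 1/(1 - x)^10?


The negative binomial / multiset identity is
1/(1 - x)^r = sum_{k>=0} C(k + r - 1, r - 1) x^k.
Here r = 10 and k = 3, so the coefficient is
C(3 + 9, 9) = C(12, 9)
= 220

220


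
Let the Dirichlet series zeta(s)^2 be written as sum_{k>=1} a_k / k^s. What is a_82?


The Dirichlet convolution of the constant function 1 with itself gives (1 * 1)(k) = sum_{d | k} 1 = d(k), the number of positive divisors of k.
Since zeta(s) = sum_{k>=1} 1/k^s, we have zeta(s)^2 = sum_{k>=1} d(k)/k^s, so a_k = d(k).
For k = 82: the divisors are 1, 2, 41, 82.
Count = 4.

4


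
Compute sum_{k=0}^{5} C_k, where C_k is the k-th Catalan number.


C_0 through C_5: 1, 1, 2, 5, 14, 42
Sum = 1 + 1 + 2 + 5 + 14 + 42
= 65

65


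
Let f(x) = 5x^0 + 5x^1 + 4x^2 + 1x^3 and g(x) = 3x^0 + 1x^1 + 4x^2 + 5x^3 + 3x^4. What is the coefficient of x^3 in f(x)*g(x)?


Cauchy product at x^3:
5*5 + 5*4 + 4*1 + 1*3
= 52

52


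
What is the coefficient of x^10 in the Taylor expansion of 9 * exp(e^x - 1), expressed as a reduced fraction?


exp(e^x - 1) = sum_{k>=0} Bell_k x^k / k!, where Bell_k is the k-th Bell number.
So the coefficient of x^10 is 9 * Bell_10 / 10!.
Computing: Bell_10 = 115975 and 10! = 3628800, giving
9 * 115975/3628800 = 4639/16128.

4639/16128


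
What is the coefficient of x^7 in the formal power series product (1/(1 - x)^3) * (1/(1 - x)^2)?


Combine the factors: (1/(1 - x)^3) * (1/(1 - x)^2) = 1/(1 - x)^5.
Then use 1/(1 - x)^r = sum_{k>=0} C(k + r - 1, r - 1) x^k with r = 5 and k = 7:
C(11, 4) = 330.

330


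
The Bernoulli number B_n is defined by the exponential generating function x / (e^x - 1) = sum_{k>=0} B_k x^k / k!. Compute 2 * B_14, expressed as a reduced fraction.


Bernoulli numbers can also be computed recursively via B_0 = 1 and sum_{j=0}^{m} C(m+1, j) B_j = 0 for m >= 1. Odd-index Bernoulli numbers vanish for k >= 3.
Computing B_14 = 7/6, so 2 * B_14 = 2 * 7/6 = 7/3.

7/3


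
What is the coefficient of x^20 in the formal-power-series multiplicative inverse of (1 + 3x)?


The inverse is 1/(1 + 3x). Apply the geometric identity 1/(1 - y) = sum_{k>=0} y^k with y = -3x:
1/(1 + 3x) = sum_{k>=0} (-3)^k x^k.
So the coefficient of x^20 is (-3)^20 = 3486784401.

3486784401


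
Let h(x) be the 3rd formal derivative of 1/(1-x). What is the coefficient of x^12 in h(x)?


Differentiating 3 times: d^3/dx^3 [1/(1-x)] = 3!/(1-x)^4.
The expansion 1/(1-x)^4 = sum_{k>=0} C(k+3, 3) x^k, so the coefficient of x^n in 3!/(1-x)^4 is 3! * C(n+3, 3).
For n = 12: 6 * C(15, 3) = 6 * 455 = 2730

2730


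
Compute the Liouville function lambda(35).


The Liouville function is lambda(k) = (-1)^Omega(k), where Omega(k) counts the prime factors of k with multiplicity.
Factoring: 35 = 5 * 7, so Omega(35) = 2.
lambda(35) = (-1)^2 = 1.

1


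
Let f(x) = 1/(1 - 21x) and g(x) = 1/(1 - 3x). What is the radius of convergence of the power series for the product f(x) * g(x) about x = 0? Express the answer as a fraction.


The radius of 1/(1 - 21x) is 1/21 (nearest singularity at x = 1/21), and the radius of 1/(1 - 3x) is 1/3.
The product f(x)*g(x) = 1/((1 - 21x)(1 - 3x)) has singularities at both 1/21 and 1/3, so its radius of convergence is the distance to the nearest one:
min(1/21, 1/3) = 1/21.

1/21


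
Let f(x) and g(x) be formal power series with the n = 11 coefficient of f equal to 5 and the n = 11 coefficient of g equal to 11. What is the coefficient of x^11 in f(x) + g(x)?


Addition of formal power series is termwise.
The coefficient of x^11 in f + g = 5 + 11
= 16

16


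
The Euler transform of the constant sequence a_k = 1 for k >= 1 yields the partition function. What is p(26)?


The Euler transform converts the sequence a_k = 1 into the number of integer partitions.
Using the recurrence or dynamic programming:
p(26) = 2436

2436


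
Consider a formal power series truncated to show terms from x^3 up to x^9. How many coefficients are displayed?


From x^3 to x^9 inclusive, the count is 9 - 3 + 1 = 7.

7


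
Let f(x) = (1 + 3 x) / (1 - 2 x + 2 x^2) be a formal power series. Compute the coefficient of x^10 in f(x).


Write f(x) = sum_{k>=0} a_k x^k. Multiplying both sides by 1 - 2 x + 2 x^2 gives
(1 - 2 x + 2 x^2) sum_{k>=0} a_k x^k = 1 + 3 x.
Matching coefficients:
 x^0: a_0 = 1
 x^1: a_1 - 2 a_0 = 3  =>  a_1 = 2*1 + 3 = 5
 x^k (k >= 2): a_k = 2 a_{k-1} - 2 a_{k-2}.
Iterating: a_2 = 8, a_3 = 6, a_4 = -4, a_5 = -20, a_6 = -32, a_7 = -24, a_8 = 16, a_9 = 80, a_10 = 128.
So the coefficient of x^10 is 128.

128


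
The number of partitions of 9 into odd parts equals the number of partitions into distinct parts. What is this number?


Computing partitions of 9 into odd parts (1, 3, 5, ...):
Using the generating function prod_{k>=0} 1/(1-x^(2k+1)),
the count is 8

8


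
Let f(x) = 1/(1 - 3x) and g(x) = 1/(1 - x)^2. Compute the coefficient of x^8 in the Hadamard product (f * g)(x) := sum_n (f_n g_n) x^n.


f has coefficients f_k = 3^k. For g = 1/(1 - x)^2 the coefficient is g_k = C(k + 1, 1) = k + 1. The Hadamard coefficient is (f * g)_k = 3^k * (k + 1).
For k = 8: 3^8 * 9 = 6561 * 9 = 59049.

59049


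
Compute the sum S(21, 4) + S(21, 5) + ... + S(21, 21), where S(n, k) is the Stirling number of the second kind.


By definition, S(n, k) counts partitions of an n-set into exactly k nonempty blocks.
Computing row n = 21 for k = 4..21:
S(21, k): 181509070050, 3791262568401, 26585679462804, 82310957214948, 132511015347084, 123272476465204, 71187132291275, 26826851689001, 6833042030178, 1204909218331, 149304004500, 13087462580, 809944464, 34952799, 1023435, 19285, 210, 1
Sum = 474868072764550.

474868072764550


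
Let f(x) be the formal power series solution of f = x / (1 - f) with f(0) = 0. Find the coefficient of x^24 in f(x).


Apply Lagrange inversion: f = x * phi(f) with phi(t) = 1/(1 - t), so
[x^n] f = (1/n) [t^(n-1)] phi(t)^n = (1/n) [t^(n-1)] (1 - t)^(-n) = (1/n) C(2n - 2, n - 1) = C_{n-1}.
For n = 24: C_23 = C(46, 23) / 24 = 8233430727600/24 = 343059613650 = 343059613650.

343059613650


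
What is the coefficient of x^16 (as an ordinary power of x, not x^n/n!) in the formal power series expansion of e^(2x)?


The exponential series is e^y = sum_{k>=0} y^k / k!. Substituting y = 2x gives
e^(2x) = sum_{k>=0} 2^k x^k / k!.
So the coefficient of x^n is a^n/n! with a = 2, n = 16:
2^16 / 16! = 65536/20922789888000 = 2/638512875

2/638512875


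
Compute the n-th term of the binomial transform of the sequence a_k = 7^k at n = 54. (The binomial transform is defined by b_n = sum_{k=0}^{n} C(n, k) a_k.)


With a_k = 7^k, b_n = sum_{k=0}^{n} C(n, k) 7^k = (1 + 7)^n by the binomial theorem.
For n = 54: (1 + 7)^54 = 8^54 = 5846006549323611672814739330865132078623730171904.

5846006549323611672814739330865132078623730171904


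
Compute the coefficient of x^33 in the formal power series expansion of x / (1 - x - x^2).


Let f(x) = sum_{k>=0} a_k x^k. Multiplying f(x) * (1 - x - x^2) = x and matching coefficients gives a_0 = 0, a_1 = 1, and a_k = a_{k-1} + a_{k-2} for k >= 2. These are the Fibonacci numbers F_k.
Iterating from F_0 = 0, F_1 = 1:
F_0=0, F_1=1, F_2=1, F_3=2, F_4=3, F_5=5, F_6=8, F_7=13, F_8=21, F_9=34, ...
F_33 = 3524578.

3524578


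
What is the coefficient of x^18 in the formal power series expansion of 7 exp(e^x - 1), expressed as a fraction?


exp(e^x - 1) is the exponential generating function for the Bell numbers Bell_k: exp(e^x - 1) = sum_{k>=0} Bell_k x^k / k!.
So the coefficient of x^18 in 7 exp(e^x - 1) is 7 Bell_18 / 18!.
Computing: Bell_18 = 682076806159 and 18! = 6402373705728000, giving
7 * 682076806159/6402373705728000 = 97439543737/130660687872000.

97439543737/130660687872000


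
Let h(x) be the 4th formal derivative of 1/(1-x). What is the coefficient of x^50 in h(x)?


Differentiating 4 times: d^4/dx^4 [1/(1-x)] = 4!/(1-x)^5.
The expansion 1/(1-x)^5 = sum_{k>=0} C(k+4, 4) x^k, so the coefficient of x^n in 4!/(1-x)^5 is 4! * C(n+4, 4).
For n = 50: 24 * C(54, 4) = 24 * 316251 = 7590024

7590024


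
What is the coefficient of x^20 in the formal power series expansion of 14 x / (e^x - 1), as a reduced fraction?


The exponential generating function for Bernoulli numbers is
x / (e^x - 1) = sum_{k>=0} B_k x^k / k!.
So the coefficient of x^20 in 14 x / (e^x - 1) is 14 B_20 / 20!.
Computing: B_20 = -174611/330, 20! = 2432902008176640000, giving
14 * -174611/330 / 2432902008176640000 = -174611/57346975907020800000.

-174611/57346975907020800000


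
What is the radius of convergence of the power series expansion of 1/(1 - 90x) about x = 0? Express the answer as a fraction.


Expanding 1/(1 - 90x) = sum_{k>=0} 90^k x^k, the series converges when |90x| < 1, i.e., |x| < 1/90.
So the radius of convergence is 1/90 = 1/90.

1/90


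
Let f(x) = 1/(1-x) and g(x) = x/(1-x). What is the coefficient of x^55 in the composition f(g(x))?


First simplify the composition: f(g(x)) = 1/(1 - x/(1-x)) = (1-x)/((1-x) - x) = (1-x)/(1-2x).
Now extract the coefficient. Write (1-x)/(1-2x) = 1/(1-2x) - x/(1-2x).
The coefficient of x^n in 1/(1-2x) is 2^n, and in x/(1-2x) is 2^(n-1) (for n >= 1).
So the coefficient of x^55 is 2^55 - 2^54 = 36028797018963968 - 18014398509481984 = 18014398509481984.

18014398509481984


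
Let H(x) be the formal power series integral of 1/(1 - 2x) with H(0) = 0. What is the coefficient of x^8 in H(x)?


1/(1 - 2x) = sum_{k>=0} 2^k x^k. Integrating termwise with H(0) = 0:
H(x) = sum_{k>=0} 2^k x^(k+1) / (k+1) = sum_{m>=1} 2^(m-1) x^m / m.
For m = 8: 2^7/8 = 128/8 = 16.

16


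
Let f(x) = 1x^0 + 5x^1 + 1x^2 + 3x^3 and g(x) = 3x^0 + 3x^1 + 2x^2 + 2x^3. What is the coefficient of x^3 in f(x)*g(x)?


Cauchy product at x^3:
1*2 + 5*2 + 1*3 + 3*3
= 24

24


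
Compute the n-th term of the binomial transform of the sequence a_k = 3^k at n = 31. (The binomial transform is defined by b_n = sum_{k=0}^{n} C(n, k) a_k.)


With a_k = 3^k, b_n = sum_{k=0}^{n} C(n, k) 3^k = (1 + 3)^n by the binomial theorem.
For n = 31: (1 + 3)^31 = 4^31 = 4611686018427387904.

4611686018427387904


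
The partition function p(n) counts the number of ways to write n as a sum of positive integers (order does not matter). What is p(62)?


Using the generating function prod_{k>=1} 1/(1-x^k), we compute p(62).
By dynamic programming over parts 1 through 62:
p(62) = 1300156

1300156


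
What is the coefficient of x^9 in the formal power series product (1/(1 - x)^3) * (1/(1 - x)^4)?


Combine the factors: (1/(1 - x)^3) * (1/(1 - x)^4) = 1/(1 - x)^7.
Then use 1/(1 - x)^r = sum_{k>=0} C(k + r - 1, r - 1) x^k with r = 7 and k = 9:
C(15, 6) = 5005.

5005


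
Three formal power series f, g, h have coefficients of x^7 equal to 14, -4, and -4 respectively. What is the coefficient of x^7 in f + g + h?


Series addition is componentwise:
14 + -4 + -4
= 6

6


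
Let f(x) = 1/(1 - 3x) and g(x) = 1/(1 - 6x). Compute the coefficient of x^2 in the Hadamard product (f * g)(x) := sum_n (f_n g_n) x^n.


f has coefficients f_k = 3^k and g has coefficients g_k = 6^k, so the Hadamard product has coefficient (f*g)_k = 3^k * 6^k = 18^k.
For k = 2: 18^2 = 324.

324


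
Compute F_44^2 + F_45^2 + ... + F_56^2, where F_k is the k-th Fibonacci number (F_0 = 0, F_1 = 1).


There is a standard identity sum_{k=0}^{N} F_k^2 = F_N * F_{N+1} (proved inductively from the telescoping relation F_k^2 = F_k F_{k+1} - F_{k-1} F_k). Then
sum_{k=44}^{56} F_k^2 = F_56 F_57 - F_43 F_44.
Computing: F_56 = 225851433717, F_57 = 365435296162, F_43 = 433494437, F_44 = 701408733.
Sum = 225851433717 * 365435296162 - 433494437 * 701408733 = 82533781512200388775833.

82533781512200388775833


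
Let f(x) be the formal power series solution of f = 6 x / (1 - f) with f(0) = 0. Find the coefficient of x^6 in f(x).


Apply Lagrange inversion: f = 6 x * phi(f) with phi(t) = 1/(1 - t), so
[x^n] f = 6^n * (1/n) [t^(n-1)] phi(t)^n = 6^n * (1/n) [t^(n-1)] (1 - t)^(-n) = 6^n * (1/n) C(2n - 2, n - 1) = 6^n * C_{n-1}.
For n = 6: C_5 = C(10, 5) / 6 = 252/6 = 42.
With the 6^6 = 46656 factor, the coefficient is 46656 * 42 = 1959552.

1959552


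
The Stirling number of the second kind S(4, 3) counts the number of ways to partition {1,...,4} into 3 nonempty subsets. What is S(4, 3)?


Using the explicit formula S(n,k) = (1/k!) sum_{j=0}^{k} (-1)^(k-j) C(k,j) j^n:
S(4, 3) = 6
Equivalently, S(n,k) is n! times the coefficient of x^n in the EGF (e^x - 1)^k / k!.

6


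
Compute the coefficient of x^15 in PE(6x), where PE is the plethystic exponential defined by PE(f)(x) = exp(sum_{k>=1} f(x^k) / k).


With f(x) = 6x, the exponent is sum_{k>=1} 6 x^k / k = 6 * (-ln(1 - x)). Exponentiating:
PE(6x) = exp(-6 ln(1 - x)) = 1/(1 - x)^6.
By the negative binomial expansion, [x^n] 1/(1 - x)^6 = C(n + 5, 5).
For n = 15: C(20, 5) = 15504.

15504


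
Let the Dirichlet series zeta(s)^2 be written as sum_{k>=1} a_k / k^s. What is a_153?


The Dirichlet convolution of the constant function 1 with itself gives (1 * 1)(k) = sum_{d | k} 1 = d(k), the number of positive divisors of k.
Since zeta(s) = sum_{k>=1} 1/k^s, we have zeta(s)^2 = sum_{k>=1} d(k)/k^s, so a_k = d(k).
For k = 153: the divisors are 1, 3, 9, 17, 51, 153.
Count = 6.

6


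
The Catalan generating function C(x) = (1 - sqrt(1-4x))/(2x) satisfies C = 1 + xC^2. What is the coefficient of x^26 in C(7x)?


Substituting x -> 7x scales the n-th coefficient by 7^n, so [x^26] C(7x) = 7^26 * C_26.
C_26 = C(2*26, 26)/(27) = 495918532948104/27 = 18367353072152.
So 7^26 * 18367353072152 = 9387480337647754305649 * 18367353072152 = 172423165819460974311085845758186648.

172423165819460974311085845758186648


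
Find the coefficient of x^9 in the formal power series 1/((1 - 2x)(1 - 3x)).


By partial fractions or Cauchy convolution:
The coefficient equals sum_{k=0}^{9} 2^k * 3^(9-k).
= 58025

58025


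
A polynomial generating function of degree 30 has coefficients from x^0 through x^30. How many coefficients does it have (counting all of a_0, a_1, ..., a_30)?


A polynomial of degree 30 takes the form a_0 + a_1 x + ... + a_30 x^30.
The number of coefficients is 30 + 1 = 31.

31


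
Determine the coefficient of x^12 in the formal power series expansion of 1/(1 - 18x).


The geometric series identity gives 1/(1 - c x) = sum_{k>=0} c^k x^k, so the coefficient of x^k is c^k.
Here c = 18 and k = 12.
Computing: 18^12 = 1156831381426176

1156831381426176


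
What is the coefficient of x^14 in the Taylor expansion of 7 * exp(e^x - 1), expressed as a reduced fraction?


exp(e^x - 1) = sum_{k>=0} Bell_k x^k / k!, where Bell_k is the k-th Bell number.
So the coefficient of x^14 is 7 * Bell_14 / 14!.
Computing: Bell_14 = 190899322 and 14! = 87178291200, giving
7 * 190899322/87178291200 = 95449661/6227020800.

95449661/6227020800


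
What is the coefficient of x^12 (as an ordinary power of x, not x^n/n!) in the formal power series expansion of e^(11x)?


The exponential series is e^y = sum_{k>=0} y^k / k!. Substituting y = 11x gives
e^(11x) = sum_{k>=0} 11^k x^k / k!.
So the coefficient of x^n is a^n/n! with a = 11, n = 12:
11^12 / 12! = 3138428376721/479001600 = 285311670611/43545600

285311670611/43545600


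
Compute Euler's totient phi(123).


phi(n) counts integers in [1, n] coprime to n. Using the multiplicative formula phi(n) = n * prod_{p | n} (1 - 1/p):
123 = 3 * 41, so
phi(123) = 123 * (1 - 1/3) * (1 - 1/41) = 80.

80


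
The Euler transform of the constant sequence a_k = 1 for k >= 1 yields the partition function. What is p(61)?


The Euler transform converts the sequence a_k = 1 into the number of integer partitions.
Using the recurrence or dynamic programming:
p(61) = 1121505

1121505


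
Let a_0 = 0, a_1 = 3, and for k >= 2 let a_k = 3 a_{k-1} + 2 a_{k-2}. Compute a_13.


Iterating the recurrence forward:
a_0 = 0
a_1 = 3
a_2 = 3*3 + 2*0 = 9
a_3 = 3*9 + 2*3 = 33
a_4 = 3*33 + 2*9 = 117
a_5 = 3*117 + 2*33 = 417
a_6 = 3*417 + 2*117 = 1485
a_7 = 3*1485 + 2*417 = 5289
a_8 = 3*5289 + 2*1485 = 18837
a_9 = 3*18837 + 2*5289 = 67089
a_10 = 3*67089 + 2*18837 = 238941
a_11 = 3*238941 + 2*67089 = 851001
a_12 = 3*851001 + 2*238941 = 3030885
a_13 = 3*3030885 + 2*851001 = 10794657
So a_13 = 10794657.

10794657


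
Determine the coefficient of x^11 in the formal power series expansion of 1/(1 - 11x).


The geometric series identity gives 1/(1 - c x) = sum_{k>=0} c^k x^k, so the coefficient of x^k is c^k.
Here c = 11 and k = 11.
Computing: 11^11 = 285311670611

285311670611


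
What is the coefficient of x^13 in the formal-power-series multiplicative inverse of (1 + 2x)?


The inverse is 1/(1 + 2x). Apply the geometric identity 1/(1 - y) = sum_{k>=0} y^k with y = -2x:
1/(1 + 2x) = sum_{k>=0} (-2)^k x^k.
So the coefficient of x^13 is (-2)^13 = -8192.

-8192


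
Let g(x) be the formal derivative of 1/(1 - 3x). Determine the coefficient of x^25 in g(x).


Differentiate termwise: d/dx sum_{k>=0} 3^k x^k = sum_{k>=1} k 3^k x^(k-1) = sum_{j>=0} (j+1) 3^(j+1) x^j.
Equivalently, d/dx [1/(1 - 3x)] = 3/(1 - 3x)^2.
For j = 25: 26 * 3^26 = 26 * 2541865828329 = 66088511536554.

66088511536554


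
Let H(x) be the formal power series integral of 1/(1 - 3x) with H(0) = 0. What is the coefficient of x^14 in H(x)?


1/(1 - 3x) = sum_{k>=0} 3^k x^k. Integrating termwise with H(0) = 0:
H(x) = sum_{k>=0} 3^k x^(k+1) / (k+1) = sum_{m>=1} 3^(m-1) x^m / m.
For m = 14: 3^13/14 = 1594323/14 = 1594323/14.

1594323/14


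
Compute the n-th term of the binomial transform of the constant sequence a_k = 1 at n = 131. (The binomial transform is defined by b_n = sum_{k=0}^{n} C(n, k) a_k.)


With a_k = 1 for all k, b_n = sum_{k=0}^{n} C(n, k) = 2^n by the binomial theorem.
For n = 131: 2^131 = 2722258935367507707706996859454145691648.

2722258935367507707706996859454145691648


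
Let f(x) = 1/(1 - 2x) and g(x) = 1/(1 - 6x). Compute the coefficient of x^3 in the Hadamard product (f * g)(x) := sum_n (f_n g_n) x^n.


f has coefficients f_k = 2^k and g has coefficients g_k = 6^k, so the Hadamard product has coefficient (f*g)_k = 2^k * 6^k = 12^k.
For k = 3: 12^3 = 1728.

1728


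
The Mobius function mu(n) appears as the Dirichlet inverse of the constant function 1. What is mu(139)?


139 = 139 (all distinct primes).
mu(139) = (-1)^1 = -1

-1


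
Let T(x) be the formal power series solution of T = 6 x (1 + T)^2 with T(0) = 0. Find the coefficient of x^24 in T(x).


Apply the Lagrange inversion formula: if T = 6 x * phi(T) with phi(t) = (1 + t)^2, then [x^n] T = 6^n * (1/n) [t^(n-1)] phi(t)^n = 6^n * (1/n) [t^(n-1)] (1 + t)^(2n) = 6^n * (1/n) C(2n, n-1).
Using the identity C(2n, n-1) = C(2n, n) * n / (n+1), the unscaled factor equals C(2n, n) / (n+1) = C_n, the n-th Catalan number.
For n = 24: C_24 = C(48, 24) / 25 = 32247603683100/25 = 1289904147324.
With the 6^24 = 4738381338321616896 factor, the coefficient is 4738381338321616896 * 1289904147324 = 6112057739903699207511871586304.

6112057739903699207511871586304


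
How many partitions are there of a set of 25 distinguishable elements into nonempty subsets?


Bell_25 can be computed from the Bell triangle or from Dobinski's identity Bell_n = (1/e) * sum_{k>=0} k^n / k!.
Computing Bell_25 = 4638590332229999353.

4638590332229999353


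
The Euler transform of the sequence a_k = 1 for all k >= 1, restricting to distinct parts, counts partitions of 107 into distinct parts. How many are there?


Partitions of 107 into distinct parts can be computed via generating function.
Product (1+x)(1+x^2)(1+x^3)...
The coefficient of x^107 = 789640

789640


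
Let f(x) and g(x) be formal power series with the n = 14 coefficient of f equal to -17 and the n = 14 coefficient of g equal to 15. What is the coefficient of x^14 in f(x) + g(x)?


Addition of formal power series is termwise.
The coefficient of x^14 in f + g = -17 + 15
= -2

-2


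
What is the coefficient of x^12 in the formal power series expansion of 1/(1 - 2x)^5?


The general identity 1/(1 - c x)^r = sum_{k>=0} c^k C(k + r - 1, r - 1) x^k follows by substituting y = c x into 1/(1 - y)^r = sum_{k>=0} C(k + r - 1, r - 1) y^k.
For c = 2, r = 5, k = 12:
2^12 * C(16, 4) = 4096 * 1820 = 7454720.

7454720


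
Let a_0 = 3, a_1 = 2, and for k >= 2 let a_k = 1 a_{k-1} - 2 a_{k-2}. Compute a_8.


Iterating the recurrence forward:
a_0 = 3
a_1 = 2
a_2 = 1*2 - 2*3 = -4
a_3 = 1*-4 - 2*2 = -8
a_4 = 1*-8 - 2*-4 = 0
a_5 = 1*0 - 2*-8 = 16
a_6 = 1*16 - 2*0 = 16
a_7 = 1*16 - 2*16 = -16
a_8 = 1*-16 - 2*16 = -48
So a_8 = -48.

-48


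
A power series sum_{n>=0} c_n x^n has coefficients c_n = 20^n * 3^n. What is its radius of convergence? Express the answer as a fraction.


By the root test (Cauchy-Hadamard), the radius is R = 1 / limsup_n |c_n|^(1/n).
Here |c_n|^(1/n) = (20^n * 3^n)^(1/n) = 20 * 3 = 60 for all n.
So R = 1/60 = 1/60.

1/60


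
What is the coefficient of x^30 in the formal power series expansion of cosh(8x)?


The Maclaurin series is cosh(t) = sum_{m>=0} t^(2m) / (2m)!, so substituting t = 8x, only even powers of x are nonzero, with coefficient of x^(2m) equal to 8^(2m) / (2m)!.
For x^30 the coefficient is 8^30/30! = 1237940039285380274899124224/265252859812191058636308480000000 = 18446744073709551616/3952575621190533915703125.

18446744073709551616/3952575621190533915703125


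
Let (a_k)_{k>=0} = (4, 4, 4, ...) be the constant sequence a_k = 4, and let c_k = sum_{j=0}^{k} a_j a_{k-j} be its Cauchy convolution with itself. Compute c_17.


Since a_j = 4 for all j >= 0, the convolution sum becomes
c_k = sum_{j=0}^{k} 4 * 4 = 16 * (k + 1).
Equivalently, the generating function of (a_k) is 4/(1 - x) and its square is 16/(1 - x)^2 = sum_{k>=0} 16(k + 1) x^k.
For k = 17: 16 * 18 = 288.

288


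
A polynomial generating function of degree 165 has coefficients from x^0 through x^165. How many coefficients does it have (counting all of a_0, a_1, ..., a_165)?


A polynomial of degree 165 takes the form a_0 + a_1 x + ... + a_165 x^165.
The number of coefficients is 165 + 1 = 166.

166


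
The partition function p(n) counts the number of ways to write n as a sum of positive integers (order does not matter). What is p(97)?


Using the generating function prod_{k>=1} 1/(1-x^k), we compute p(97).
By dynamic programming over parts 1 through 97:
p(97) = 133230930

133230930


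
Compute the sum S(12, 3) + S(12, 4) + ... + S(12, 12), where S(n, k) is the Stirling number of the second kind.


By definition, S(n, k) counts partitions of an n-set into exactly k nonempty blocks.
Computing row n = 12 for k = 3..12:
S(12, k): 86526, 611501, 1379400, 1323652, 627396, 159027, 22275, 1705, 66, 1
Sum = 4211549.

4211549


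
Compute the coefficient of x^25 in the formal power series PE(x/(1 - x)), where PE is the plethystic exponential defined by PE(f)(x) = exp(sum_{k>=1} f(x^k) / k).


For f(x) = x/(1 - x) we have
sum_{k>=1} f(x^k) / k = sum_{k>=1} (1/k) * x^k / (1 - x^k) = sum_{k, m >= 1} x^(k m) / k,
which after exponentiating simplifies to
PE(x/(1 - x)) = prod_{k>=1} 1 / (1 - x^k).
This is the generating function for the partition function p(n), so the coefficient of x^25 is p(25).
Computing p(25) by dynamic programming over parts 1, 2, ..., 25: p(25) = 1958.

1958


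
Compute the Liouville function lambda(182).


The Liouville function is lambda(k) = (-1)^Omega(k), where Omega(k) counts the prime factors of k with multiplicity.
Factoring: 182 = 2 * 7 * 13, so Omega(182) = 3.
lambda(182) = (-1)^3 = -1.

-1


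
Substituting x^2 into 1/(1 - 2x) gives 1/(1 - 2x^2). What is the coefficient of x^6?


The coefficient of x^(2m) in 1/(1 - 2x^2) is 2^m.
With n = 6 = 2*3, the coefficient is 2^3 = 8.

8


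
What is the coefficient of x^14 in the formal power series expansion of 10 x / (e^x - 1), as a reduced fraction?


The exponential generating function for Bernoulli numbers is
x / (e^x - 1) = sum_{k>=0} B_k x^k / k!.
So the coefficient of x^14 in 10 x / (e^x - 1) is 10 B_14 / 14!.
Computing: B_14 = 7/6, 14! = 87178291200, giving
10 * 7/6 / 87178291200 = 1/7472424960.

1/7472424960


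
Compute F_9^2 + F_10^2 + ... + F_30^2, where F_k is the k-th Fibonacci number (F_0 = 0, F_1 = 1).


There is a standard identity sum_{k=0}^{N} F_k^2 = F_N * F_{N+1} (proved inductively from the telescoping relation F_k^2 = F_k F_{k+1} - F_{k-1} F_k). Then
sum_{k=9}^{30} F_k^2 = F_30 F_31 - F_8 F_9.
Computing: F_30 = 832040, F_31 = 1346269, F_8 = 21, F_9 = 34.
Sum = 832040 * 1346269 - 21 * 34 = 1120149658046.

1120149658046


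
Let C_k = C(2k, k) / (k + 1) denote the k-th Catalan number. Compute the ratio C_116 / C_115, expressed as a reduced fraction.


Using C_k = (2k)! / (k! (k+1)!), the ratio C_{k+1}/C_k simplifies to
C_{k+1}/C_k = [(2k+2)! / ((k+1)! (k+2)!)] * [k! (k+1)! / (2k)!]
 = (2k+2)(2k+1) / ((k+1)(k+2)) = 2(2k+1) / (k+2).
For k = 115: 2(2*115 + 1) / (115 + 2) = 462/117 = 154/39.

154/39


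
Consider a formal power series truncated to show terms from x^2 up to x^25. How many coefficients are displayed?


From x^2 to x^25 inclusive, the count is 25 - 2 + 1 = 24.

24


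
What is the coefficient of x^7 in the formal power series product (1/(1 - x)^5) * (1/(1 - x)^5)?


Combine the factors: (1/(1 - x)^5) * (1/(1 - x)^5) = 1/(1 - x)^10.
Then use 1/(1 - x)^r = sum_{k>=0} C(k + r - 1, r - 1) x^k with r = 10 and k = 7:
C(16, 9) = 11440.

11440


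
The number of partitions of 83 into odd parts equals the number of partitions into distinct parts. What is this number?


Computing partitions of 83 into odd parts (1, 3, 5, ...):
Using the generating function prod_{k>=0} 1/(1-x^(2k+1)),
the count is 101698

101698


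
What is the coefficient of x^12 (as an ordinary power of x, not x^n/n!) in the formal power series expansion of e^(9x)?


The exponential series is e^y = sum_{k>=0} y^k / k!. Substituting y = 9x gives
e^(9x) = sum_{k>=0} 9^k x^k / k!.
So the coefficient of x^n is a^n/n! with a = 9, n = 12:
9^12 / 12! = 282429536481/479001600 = 1162261467/1971200

1162261467/1971200


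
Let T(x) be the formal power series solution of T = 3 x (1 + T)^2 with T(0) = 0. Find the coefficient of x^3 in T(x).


Apply the Lagrange inversion formula: if T = 3 x * phi(T) with phi(t) = (1 + t)^2, then [x^n] T = 3^n * (1/n) [t^(n-1)] phi(t)^n = 3^n * (1/n) [t^(n-1)] (1 + t)^(2n) = 3^n * (1/n) C(2n, n-1).
Using the identity C(2n, n-1) = C(2n, n) * n / (n+1), the unscaled factor equals C(2n, n) / (n+1) = C_n, the n-th Catalan number.
For n = 3: C_3 = C(6, 3) / 4 = 20/4 = 5.
With the 3^3 = 27 factor, the coefficient is 27 * 5 = 135.

135


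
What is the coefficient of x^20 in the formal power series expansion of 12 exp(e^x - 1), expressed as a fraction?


exp(e^x - 1) is the exponential generating function for the Bell numbers Bell_k: exp(e^x - 1) = sum_{k>=0} Bell_k x^k / k!.
So the coefficient of x^20 in 12 exp(e^x - 1) is 12 Bell_20 / 20!.
Computing: Bell_20 = 51724158235372 and 20! = 2432902008176640000, giving
12 * 51724158235372/2432902008176640000 = 263898766507/1034397112320000.

263898766507/1034397112320000


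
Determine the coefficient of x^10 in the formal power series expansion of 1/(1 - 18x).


The geometric series identity gives 1/(1 - c x) = sum_{k>=0} c^k x^k, so the coefficient of x^k is c^k.
Here c = 18 and k = 10.
Computing: 18^10 = 3570467226624

3570467226624


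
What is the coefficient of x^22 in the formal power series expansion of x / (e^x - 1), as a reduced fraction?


The exponential generating function for Bernoulli numbers is
x / (e^x - 1) = sum_{k>=0} B_k x^k / k!.
So the coefficient of x^22 in x / (e^x - 1) is B_22 / 22!.
Computing: B_22 = 854513/138, 22! = 1124000727777607680000, giving
854513/138 / 1124000727777607680000 = 77683/14101100039391805440000.

77683/14101100039391805440000


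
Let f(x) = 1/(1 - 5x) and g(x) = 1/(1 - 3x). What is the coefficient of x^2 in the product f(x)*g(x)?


The coefficient of x^n in f*g is the Cauchy product: sum_{k=0}^{n} a^k * b^(n-k).
With a=5, b=3, n=2:
sum_{k=0}^{2} 5^k * 3^(2-k)
= 49

49


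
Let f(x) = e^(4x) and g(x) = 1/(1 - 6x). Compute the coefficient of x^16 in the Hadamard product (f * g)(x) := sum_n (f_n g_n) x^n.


Expanding: f_k = 4^k/k! (from e^(4x)) and g_k = 6^k (from 1/(1 - 6x)). So the Hadamard coefficient (f * g)_k = 4^k 6^k / k! = (24)^k / k!.
For k = 16: 24^16/16! = 12116574790945106558976/20922789888000 = 507227047723008/875875.

507227047723008/875875


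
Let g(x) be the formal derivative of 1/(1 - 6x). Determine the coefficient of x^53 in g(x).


Differentiate termwise: d/dx sum_{k>=0} 6^k x^k = sum_{k>=1} k 6^k x^(k-1) = sum_{j>=0} (j+1) 6^(j+1) x^j.
Equivalently, d/dx [1/(1 - 6x)] = 6/(1 - 6x)^2.
For j = 53: 54 * 6^54 = 54 * 1047532535594334222593508922191671036215296 = 56566756922094048020049481798350235955625984.

56566756922094048020049481798350235955625984


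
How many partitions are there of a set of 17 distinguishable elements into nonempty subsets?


Bell_17 can be computed from the Bell triangle or from Dobinski's identity Bell_n = (1/e) * sum_{k>=0} k^n / k!.
Computing Bell_17 = 82864869804.

82864869804


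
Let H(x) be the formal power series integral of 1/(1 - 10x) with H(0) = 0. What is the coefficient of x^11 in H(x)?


1/(1 - 10x) = sum_{k>=0} 10^k x^k. Integrating termwise with H(0) = 0:
H(x) = sum_{k>=0} 10^k x^(k+1) / (k+1) = sum_{m>=1} 10^(m-1) x^m / m.
For m = 11: 10^10/11 = 10000000000/11 = 10000000000/11.

10000000000/11


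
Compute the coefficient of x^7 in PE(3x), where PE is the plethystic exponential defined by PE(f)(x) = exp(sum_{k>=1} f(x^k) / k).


With f(x) = 3x, the exponent is sum_{k>=1} 3 x^k / k = 3 * (-ln(1 - x)). Exponentiating:
PE(3x) = exp(-3 ln(1 - x)) = 1/(1 - x)^3.
By the negative binomial expansion, [x^n] 1/(1 - x)^3 = C(n + 2, 2).
For n = 7: C(9, 2) = 36.

36


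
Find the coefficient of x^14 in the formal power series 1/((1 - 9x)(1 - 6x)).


By partial fractions or Cauchy convolution:
The coefficient equals sum_{k=0}^{14} 9^k * 6^(14-k).
= 68473649036691

68473649036691


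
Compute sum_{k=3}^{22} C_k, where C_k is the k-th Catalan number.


C_3 through C_22: 5, 14, 42, 132, 429, 1430, 4862, 16796, 58786, 208012, 742900, 2674440, 9694845, 35357670, 129644790, 477638700, 1767263190, 6564120420, 24466267020, 91482563640
Sum = 5 + 14 + 42 + 132 + 429 + 1430 + 4862 + 16796 + 58786 + 208012 + 742900 + 2674440 + 9694845 + 35357670 + 129644790 + 477638700 + 1767263190 + 6564120420 + 24466267020 + 91482563640
= 124936258123

124936258123


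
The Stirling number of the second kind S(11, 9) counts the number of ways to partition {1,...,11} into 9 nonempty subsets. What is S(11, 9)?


Using the explicit formula S(n,k) = (1/k!) sum_{j=0}^{k} (-1)^(k-j) C(k,j) j^n:
S(11, 9) = 1155
Equivalently, S(n,k) is n! times the coefficient of x^n in the EGF (e^x - 1)^k / k!.

1155


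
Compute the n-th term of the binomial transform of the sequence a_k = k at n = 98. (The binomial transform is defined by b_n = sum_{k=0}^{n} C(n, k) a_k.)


With a_k = k, b_n = sum_{k=0}^{n} C(n, k) k. Using k * C(n, k) = n * C(n-1, k-1) gives b_n = n * sum_{k>=1} C(n-1, k-1) = n * 2^(n-1).
For n = 98: 98 * 2^97 = 98 * 158456325028528675187087900672 = 15528719852795810168334614265856.

15528719852795810168334614265856


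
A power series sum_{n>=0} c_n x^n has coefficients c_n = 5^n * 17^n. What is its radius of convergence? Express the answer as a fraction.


By the root test (Cauchy-Hadamard), the radius is R = 1 / limsup_n |c_n|^(1/n).
Here |c_n|^(1/n) = (5^n * 17^n)^(1/n) = 5 * 17 = 85 for all n.
So R = 1/85 = 1/85.

1/85


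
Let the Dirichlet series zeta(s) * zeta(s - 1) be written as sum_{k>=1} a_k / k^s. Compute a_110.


Convolution gives a_k = sum_{d | k} d * 1 = sum_{d | k} d = sigma(k), the sum of positive divisors of k.
For k = 110, the divisors are 1, 2, 5, 10, 11, 22, 55, 110, so
sigma(110) = 1 + 2 + 5 + 10 + 11 + 22 + 55 + 110 = 216.

216


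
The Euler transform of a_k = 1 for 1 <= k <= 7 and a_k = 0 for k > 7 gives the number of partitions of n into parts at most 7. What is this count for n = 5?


Partitions of 5 into parts at most 7:
Using generating function (1-x)^(-1)(1-x^2)^(-1)...(1-x^7)^(-1),
the coefficient of x^5 = 7

7


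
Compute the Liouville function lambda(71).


The Liouville function is lambda(k) = (-1)^Omega(k), where Omega(k) counts the prime factors of k with multiplicity.
Factoring: 71 = 71, so Omega(71) = 1.
lambda(71) = (-1)^1 = -1.

-1


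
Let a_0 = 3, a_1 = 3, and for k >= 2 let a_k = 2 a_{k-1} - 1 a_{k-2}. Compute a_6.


Iterating the recurrence forward:
a_0 = 3
a_1 = 3
a_2 = 2*3 - 1*3 = 3
a_3 = 2*3 - 1*3 = 3
a_4 = 2*3 - 1*3 = 3
a_5 = 2*3 - 1*3 = 3
a_6 = 2*3 - 1*3 = 3
So a_6 = 3.

3


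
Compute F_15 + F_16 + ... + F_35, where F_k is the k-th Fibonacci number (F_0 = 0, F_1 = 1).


Use the identity sum_{k=0}^{N} F_k = F_{N+2} - 1 (which follows from F_{k+2} - F_{k+1} = F_k). Then
sum_{k=15}^{35} F_k = (F_{37} - 1) - (F_{16} - 1) = F_{37} - F_{16}.
Computing: F_{37} = 24157817, F_{16} = 987, so
Sum = 24157817 - 987 = 24156830.

24156830


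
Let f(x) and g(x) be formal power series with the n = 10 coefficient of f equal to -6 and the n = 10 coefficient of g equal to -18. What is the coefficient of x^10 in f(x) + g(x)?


Addition of formal power series is termwise.
The coefficient of x^10 in f + g = -6 + -18
= -24

-24


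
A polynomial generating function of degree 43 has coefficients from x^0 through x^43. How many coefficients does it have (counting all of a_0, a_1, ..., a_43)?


A polynomial of degree 43 takes the form a_0 + a_1 x + ... + a_43 x^43.
The number of coefficients is 43 + 1 = 44.

44


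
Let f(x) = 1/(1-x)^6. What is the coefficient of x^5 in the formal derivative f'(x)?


Differentiate: d/dx [ 1/(1-x)^r ] = r / (1-x)^(r+1).
Here r = 6, so f'(x) = 6 / (1-x)^7.
The expansion of 1/(1-x)^(r+1) has coefficient of x^n equal to C(n+r, r).
So the coefficient of x^5 in f'(x) is
6 * C(11, 6) = 6 * 462 = 2772

2772


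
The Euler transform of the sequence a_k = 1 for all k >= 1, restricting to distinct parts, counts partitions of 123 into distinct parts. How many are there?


Partitions of 123 into distinct parts can be computed via generating function.
Product (1+x)(1+x^2)(1+x^3)...
The coefficient of x^123 = 2757826

2757826


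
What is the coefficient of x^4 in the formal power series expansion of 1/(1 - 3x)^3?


The general identity 1/(1 - c x)^r = sum_{k>=0} c^k C(k + r - 1, r - 1) x^k follows by substituting y = c x into 1/(1 - y)^r = sum_{k>=0} C(k + r - 1, r - 1) y^k.
For c = 3, r = 3, k = 4:
3^4 * C(6, 2) = 81 * 15 = 1215.

1215


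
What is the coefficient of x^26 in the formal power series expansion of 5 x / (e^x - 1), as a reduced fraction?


The exponential generating function for Bernoulli numbers is
x / (e^x - 1) = sum_{k>=0} B_k x^k / k!.
So the coefficient of x^26 in 5 x / (e^x - 1) is 5 B_26 / 26!.
Computing: B_26 = 8553103/6, 26! = 403291461126605635584000000, giving
5 * 8553103/6 / 403291461126605635584000000 = 657931/37226904103994366361600000.

657931/37226904103994366361600000


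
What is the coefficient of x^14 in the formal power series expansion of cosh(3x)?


The Maclaurin series is cosh(t) = sum_{m>=0} t^(2m) / (2m)!, so substituting t = 3x, only even powers of x are nonzero, with coefficient of x^(2m) equal to 3^(2m) / (2m)!.
For x^14 the coefficient is 3^14/14! = 4782969/87178291200 = 19683/358758400.

19683/358758400


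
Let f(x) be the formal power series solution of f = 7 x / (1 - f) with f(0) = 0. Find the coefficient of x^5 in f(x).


Apply Lagrange inversion: f = 7 x * phi(f) with phi(t) = 1/(1 - t), so
[x^n] f = 7^n * (1/n) [t^(n-1)] phi(t)^n = 7^n * (1/n) [t^(n-1)] (1 - t)^(-n) = 7^n * (1/n) C(2n - 2, n - 1) = 7^n * C_{n-1}.
For n = 5: C_4 = C(8, 4) / 5 = 70/5 = 14.
With the 7^5 = 16807 factor, the coefficient is 16807 * 14 = 235298.

235298


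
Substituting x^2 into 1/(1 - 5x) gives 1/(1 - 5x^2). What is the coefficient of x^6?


The coefficient of x^(2m) in 1/(1 - 5x^2) is 5^m.
With n = 6 = 2*3, the coefficient is 5^3 = 125.

125


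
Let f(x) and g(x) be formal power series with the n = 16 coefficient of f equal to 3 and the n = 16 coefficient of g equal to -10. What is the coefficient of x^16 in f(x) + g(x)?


Addition of formal power series is termwise.
The coefficient of x^16 in f + g = 3 + -10
= -7

-7


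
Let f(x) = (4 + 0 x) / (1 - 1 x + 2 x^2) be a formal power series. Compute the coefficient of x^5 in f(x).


Write f(x) = sum_{k>=0} a_k x^k. Multiplying both sides by 1 - 1 x + 2 x^2 gives
(1 - 1 x + 2 x^2) sum_{k>=0} a_k x^k = 4 + 0 x.
Matching coefficients:
 x^0: a_0 = 4
 x^1: a_1 - 1 a_0 = 0  =>  a_1 = 1*4 + 0 = 4
 x^k (k >= 2): a_k = 1 a_{k-1} - 2 a_{k-2}.
Iterating: a_2 = -4, a_3 = -12, a_4 = -4, a_5 = 20.
So the coefficient of x^5 is 20.

20


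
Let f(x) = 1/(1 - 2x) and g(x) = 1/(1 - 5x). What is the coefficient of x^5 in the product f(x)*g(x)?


The coefficient of x^n in f*g is the Cauchy product: sum_{k=0}^{n} a^k * b^(n-k).
With a=2, b=5, n=5:
sum_{k=0}^{5} 2^k * 5^(5-k)
= 5187

5187


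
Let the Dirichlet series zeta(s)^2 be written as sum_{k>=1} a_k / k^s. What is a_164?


The Dirichlet convolution of the constant function 1 with itself gives (1 * 1)(k) = sum_{d | k} 1 = d(k), the number of positive divisors of k.
Since zeta(s) = sum_{k>=1} 1/k^s, we have zeta(s)^2 = sum_{k>=1} d(k)/k^s, so a_k = d(k).
For k = 164: the divisors are 1, 2, 4, 41, 82, 164.
Count = 6.

6


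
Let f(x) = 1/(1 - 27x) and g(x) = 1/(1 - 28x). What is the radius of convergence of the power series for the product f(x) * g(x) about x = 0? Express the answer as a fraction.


The radius of 1/(1 - 27x) is 1/27 (nearest singularity at x = 1/27), and the radius of 1/(1 - 28x) is 1/28.
The product f(x)*g(x) = 1/((1 - 27x)(1 - 28x)) has singularities at both 1/27 and 1/28, so its radius of convergence is the distance to the nearest one:
min(1/27, 1/28) = 1/28.

1/28


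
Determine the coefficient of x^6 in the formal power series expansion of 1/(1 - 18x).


The geometric series identity gives 1/(1 - c x) = sum_{k>=0} c^k x^k, so the coefficient of x^k is c^k.
Here c = 18 and k = 6.
Computing: 18^6 = 34012224

34012224


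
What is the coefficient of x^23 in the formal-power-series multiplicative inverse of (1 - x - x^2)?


Let the inverse be f(x) = sum_{k>=0} a_k x^k. From f(x) * (1 - x - x^2) = 1 and matching coefficients:
 x^0: a_0 = 1.
 x^1: a_1 - a_0 = 0, so a_1 = 1.
 x^k (k >= 2): a_k - a_{k-1} - a_{k-2} = 0, i.e. a_k = a_{k-1} + a_{k-2}.
This is the Fibonacci-type recurrence shifted so that a_0 = a_1 = 1.
Iterating: a_0=1, a_1=1, a_2=2, a_3=3, a_4=5, a_5=8, a_6=13, a_7=21, a_8=34, a_9=55, ...
a_23 = 46368.

46368


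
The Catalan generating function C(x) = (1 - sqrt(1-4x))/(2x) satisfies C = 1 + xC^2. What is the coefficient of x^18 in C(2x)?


Substituting x -> 2x scales the n-th coefficient by 2^n, so [x^18] C(2x) = 2^18 * C_18.
C_18 = C(2*18, 18)/(19) = 9075135300/19 = 477638700.
So 2^18 * 477638700 = 262144 * 477638700 = 125210119372800.

125210119372800
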